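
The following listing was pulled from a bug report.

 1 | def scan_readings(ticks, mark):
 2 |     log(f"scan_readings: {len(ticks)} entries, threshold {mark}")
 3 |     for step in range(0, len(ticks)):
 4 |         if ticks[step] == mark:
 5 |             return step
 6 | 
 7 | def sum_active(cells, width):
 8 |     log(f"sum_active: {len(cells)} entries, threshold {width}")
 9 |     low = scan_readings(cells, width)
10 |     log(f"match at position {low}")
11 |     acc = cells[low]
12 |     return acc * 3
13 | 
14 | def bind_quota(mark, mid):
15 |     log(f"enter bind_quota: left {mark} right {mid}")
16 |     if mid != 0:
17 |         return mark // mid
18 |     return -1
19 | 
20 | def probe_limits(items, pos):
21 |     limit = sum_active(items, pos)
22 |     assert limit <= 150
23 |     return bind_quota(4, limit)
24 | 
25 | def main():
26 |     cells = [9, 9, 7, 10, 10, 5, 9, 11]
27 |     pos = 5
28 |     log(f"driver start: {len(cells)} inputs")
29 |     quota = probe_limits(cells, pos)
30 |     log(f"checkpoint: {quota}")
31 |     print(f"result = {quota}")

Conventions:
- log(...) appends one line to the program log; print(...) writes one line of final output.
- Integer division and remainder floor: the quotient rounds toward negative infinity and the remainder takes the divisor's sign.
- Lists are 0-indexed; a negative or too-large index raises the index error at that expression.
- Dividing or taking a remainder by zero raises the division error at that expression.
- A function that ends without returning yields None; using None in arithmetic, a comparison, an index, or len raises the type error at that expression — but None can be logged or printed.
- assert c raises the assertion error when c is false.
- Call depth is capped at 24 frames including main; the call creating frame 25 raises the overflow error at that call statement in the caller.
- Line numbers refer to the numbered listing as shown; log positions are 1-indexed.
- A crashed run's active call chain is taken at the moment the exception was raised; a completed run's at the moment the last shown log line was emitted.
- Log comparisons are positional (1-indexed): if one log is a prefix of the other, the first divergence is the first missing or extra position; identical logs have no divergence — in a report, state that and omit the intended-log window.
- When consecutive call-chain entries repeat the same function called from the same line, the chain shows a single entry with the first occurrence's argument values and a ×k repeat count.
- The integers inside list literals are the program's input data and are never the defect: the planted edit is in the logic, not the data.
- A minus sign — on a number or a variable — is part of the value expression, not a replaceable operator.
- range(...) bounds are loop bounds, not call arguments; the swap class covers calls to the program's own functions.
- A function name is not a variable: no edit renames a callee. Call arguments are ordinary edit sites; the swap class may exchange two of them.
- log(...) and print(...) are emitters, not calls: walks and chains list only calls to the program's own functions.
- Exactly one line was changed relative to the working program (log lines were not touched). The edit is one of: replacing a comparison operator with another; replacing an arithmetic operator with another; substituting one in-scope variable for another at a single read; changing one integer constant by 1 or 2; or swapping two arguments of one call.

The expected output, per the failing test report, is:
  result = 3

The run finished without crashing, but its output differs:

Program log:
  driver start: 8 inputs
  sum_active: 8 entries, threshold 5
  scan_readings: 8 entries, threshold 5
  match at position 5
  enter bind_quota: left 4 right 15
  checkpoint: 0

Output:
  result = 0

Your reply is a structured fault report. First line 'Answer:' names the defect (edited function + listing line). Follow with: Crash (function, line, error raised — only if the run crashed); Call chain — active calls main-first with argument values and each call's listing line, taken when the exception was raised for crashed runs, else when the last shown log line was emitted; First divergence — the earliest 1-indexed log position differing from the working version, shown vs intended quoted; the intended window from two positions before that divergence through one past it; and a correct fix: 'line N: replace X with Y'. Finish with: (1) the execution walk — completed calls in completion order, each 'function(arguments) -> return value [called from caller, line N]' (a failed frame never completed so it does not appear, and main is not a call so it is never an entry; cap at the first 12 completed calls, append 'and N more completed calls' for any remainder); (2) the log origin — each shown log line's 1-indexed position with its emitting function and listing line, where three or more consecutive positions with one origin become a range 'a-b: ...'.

Answer: the defect is in probe_limits at line 23.
Key observation: At log position 5 the runs split — shown 'enter bind_quota: left 4 right 15', but the working version logs 'enter bind_quota: left 15 right 4'.
Call chain: main.
First divergence: at position 5 the run shows 'enter bind_quota: left 4 right 15' where the working version logs 'enter bind_quota: left 15 right 4'.
Intended log window:
  3: scan_readings: 8 entries, threshold 5
  4: match at position 5
  5: enter bind_quota: left 15 right 4
  6: checkpoint: 3
Execution walk:
  scan_readings([9, 9, 7, 10, 10, 5, 9, 11], 5) -> 5  [called from sum_active, line 9]
  sum_active([9, 9, 7, 10, 10, 5, 9, 11], 5) -> 15  [called from probe_limits, line 21]
  bind_quota(4, 15) -> 0  [called from probe_limits, line 23]
  probe_limits([9, 9, 7, 10, 10, 5, 9, 11], 5) -> 0  [called from main, line 29]
Log line origins:
  1: emitted by main (line 28)
  2: emitted by sum_active (line 8)
  3: emitted by scan_readings (line 2)
  4: emitted by sum_active (line 10)
  5: emitted by bind_quota (line 15)
  6: emitted by main (line 30)
A correct fix: line 23: replace `bind_quota(4, limit)` with `bind_quota(limit, 4)`.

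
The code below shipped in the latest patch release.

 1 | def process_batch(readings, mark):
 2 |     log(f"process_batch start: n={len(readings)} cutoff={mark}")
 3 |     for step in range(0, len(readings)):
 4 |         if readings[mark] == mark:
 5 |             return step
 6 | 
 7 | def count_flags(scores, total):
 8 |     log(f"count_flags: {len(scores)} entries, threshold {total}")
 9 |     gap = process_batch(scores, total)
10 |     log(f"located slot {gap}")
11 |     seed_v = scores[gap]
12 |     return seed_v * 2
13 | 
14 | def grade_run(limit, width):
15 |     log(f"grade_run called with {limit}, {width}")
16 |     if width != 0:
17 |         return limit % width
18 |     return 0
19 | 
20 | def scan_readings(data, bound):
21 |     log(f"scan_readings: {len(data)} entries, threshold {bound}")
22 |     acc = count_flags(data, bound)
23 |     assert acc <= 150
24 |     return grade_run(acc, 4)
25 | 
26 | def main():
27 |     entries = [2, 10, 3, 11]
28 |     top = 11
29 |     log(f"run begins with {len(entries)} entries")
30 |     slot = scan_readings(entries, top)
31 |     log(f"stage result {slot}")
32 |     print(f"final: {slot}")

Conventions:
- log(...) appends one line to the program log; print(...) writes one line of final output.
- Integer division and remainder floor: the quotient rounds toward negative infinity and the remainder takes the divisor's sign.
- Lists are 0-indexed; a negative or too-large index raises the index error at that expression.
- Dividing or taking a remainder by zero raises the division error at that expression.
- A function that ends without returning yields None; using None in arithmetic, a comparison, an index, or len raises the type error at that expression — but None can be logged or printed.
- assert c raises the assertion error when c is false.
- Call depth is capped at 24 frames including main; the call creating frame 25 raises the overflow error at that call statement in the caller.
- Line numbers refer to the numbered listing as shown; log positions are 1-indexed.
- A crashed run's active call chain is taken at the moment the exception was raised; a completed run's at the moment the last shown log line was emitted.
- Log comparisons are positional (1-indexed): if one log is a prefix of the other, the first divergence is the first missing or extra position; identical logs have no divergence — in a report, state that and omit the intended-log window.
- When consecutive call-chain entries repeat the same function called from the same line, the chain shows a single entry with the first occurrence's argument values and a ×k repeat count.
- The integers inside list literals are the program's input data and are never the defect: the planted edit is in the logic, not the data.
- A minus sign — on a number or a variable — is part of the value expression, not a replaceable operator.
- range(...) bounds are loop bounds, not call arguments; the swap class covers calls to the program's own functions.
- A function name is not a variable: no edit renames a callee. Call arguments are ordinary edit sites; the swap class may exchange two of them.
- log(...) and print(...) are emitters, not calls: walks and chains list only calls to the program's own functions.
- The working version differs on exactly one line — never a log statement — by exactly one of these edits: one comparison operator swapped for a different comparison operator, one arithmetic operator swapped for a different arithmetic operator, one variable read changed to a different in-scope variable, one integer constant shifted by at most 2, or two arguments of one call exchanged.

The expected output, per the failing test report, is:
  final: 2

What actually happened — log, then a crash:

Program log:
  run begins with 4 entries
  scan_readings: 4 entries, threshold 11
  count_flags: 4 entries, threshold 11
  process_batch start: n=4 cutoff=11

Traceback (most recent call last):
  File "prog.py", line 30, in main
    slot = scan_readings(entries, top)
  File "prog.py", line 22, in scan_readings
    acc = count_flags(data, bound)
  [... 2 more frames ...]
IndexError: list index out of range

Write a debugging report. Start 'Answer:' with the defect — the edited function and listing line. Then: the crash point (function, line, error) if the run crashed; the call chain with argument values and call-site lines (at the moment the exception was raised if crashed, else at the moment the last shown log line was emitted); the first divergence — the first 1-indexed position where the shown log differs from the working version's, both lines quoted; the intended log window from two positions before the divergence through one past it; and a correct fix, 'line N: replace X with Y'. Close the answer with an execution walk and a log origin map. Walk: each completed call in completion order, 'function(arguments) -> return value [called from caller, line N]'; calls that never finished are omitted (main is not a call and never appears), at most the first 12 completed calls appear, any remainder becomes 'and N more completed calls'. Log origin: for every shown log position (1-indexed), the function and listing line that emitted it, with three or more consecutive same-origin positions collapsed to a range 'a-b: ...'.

Answer: the defect is in process_batch at line 4.
The tell: The faulty run's log stops after 4 lines; the working version's next line would be 'located slot 3'.
Crash: process_batch, line 4, IndexError.
Call chain: main -> scan_readings([2, 10, 3, 11], 11) (called at line 30) -> count_flags([2, 10, 3, 11], 11) (called at line 22) -> process_batch([2, 10, 3, 11], 11) (called at line 9).
First divergence: position 5 — after 4 matching lines the faulty run goes silent; intended next line 'located slot 3'.
Intended log window:
  3: count_flags: 4 entries, threshold 11
  4: process_batch start: n=4 cutoff=11
  5: located slot 3
  6: grade_run called with 22, 4
Execution walk:
  (no call completed)
Log origins:
  1: from main, line 29
  2: from scan_readings, line 21
  3: from count_flags, line 8
  4: from process_batch, line 2
A correct fix: line 4: replace `readings[mark]` with `readings[step]`.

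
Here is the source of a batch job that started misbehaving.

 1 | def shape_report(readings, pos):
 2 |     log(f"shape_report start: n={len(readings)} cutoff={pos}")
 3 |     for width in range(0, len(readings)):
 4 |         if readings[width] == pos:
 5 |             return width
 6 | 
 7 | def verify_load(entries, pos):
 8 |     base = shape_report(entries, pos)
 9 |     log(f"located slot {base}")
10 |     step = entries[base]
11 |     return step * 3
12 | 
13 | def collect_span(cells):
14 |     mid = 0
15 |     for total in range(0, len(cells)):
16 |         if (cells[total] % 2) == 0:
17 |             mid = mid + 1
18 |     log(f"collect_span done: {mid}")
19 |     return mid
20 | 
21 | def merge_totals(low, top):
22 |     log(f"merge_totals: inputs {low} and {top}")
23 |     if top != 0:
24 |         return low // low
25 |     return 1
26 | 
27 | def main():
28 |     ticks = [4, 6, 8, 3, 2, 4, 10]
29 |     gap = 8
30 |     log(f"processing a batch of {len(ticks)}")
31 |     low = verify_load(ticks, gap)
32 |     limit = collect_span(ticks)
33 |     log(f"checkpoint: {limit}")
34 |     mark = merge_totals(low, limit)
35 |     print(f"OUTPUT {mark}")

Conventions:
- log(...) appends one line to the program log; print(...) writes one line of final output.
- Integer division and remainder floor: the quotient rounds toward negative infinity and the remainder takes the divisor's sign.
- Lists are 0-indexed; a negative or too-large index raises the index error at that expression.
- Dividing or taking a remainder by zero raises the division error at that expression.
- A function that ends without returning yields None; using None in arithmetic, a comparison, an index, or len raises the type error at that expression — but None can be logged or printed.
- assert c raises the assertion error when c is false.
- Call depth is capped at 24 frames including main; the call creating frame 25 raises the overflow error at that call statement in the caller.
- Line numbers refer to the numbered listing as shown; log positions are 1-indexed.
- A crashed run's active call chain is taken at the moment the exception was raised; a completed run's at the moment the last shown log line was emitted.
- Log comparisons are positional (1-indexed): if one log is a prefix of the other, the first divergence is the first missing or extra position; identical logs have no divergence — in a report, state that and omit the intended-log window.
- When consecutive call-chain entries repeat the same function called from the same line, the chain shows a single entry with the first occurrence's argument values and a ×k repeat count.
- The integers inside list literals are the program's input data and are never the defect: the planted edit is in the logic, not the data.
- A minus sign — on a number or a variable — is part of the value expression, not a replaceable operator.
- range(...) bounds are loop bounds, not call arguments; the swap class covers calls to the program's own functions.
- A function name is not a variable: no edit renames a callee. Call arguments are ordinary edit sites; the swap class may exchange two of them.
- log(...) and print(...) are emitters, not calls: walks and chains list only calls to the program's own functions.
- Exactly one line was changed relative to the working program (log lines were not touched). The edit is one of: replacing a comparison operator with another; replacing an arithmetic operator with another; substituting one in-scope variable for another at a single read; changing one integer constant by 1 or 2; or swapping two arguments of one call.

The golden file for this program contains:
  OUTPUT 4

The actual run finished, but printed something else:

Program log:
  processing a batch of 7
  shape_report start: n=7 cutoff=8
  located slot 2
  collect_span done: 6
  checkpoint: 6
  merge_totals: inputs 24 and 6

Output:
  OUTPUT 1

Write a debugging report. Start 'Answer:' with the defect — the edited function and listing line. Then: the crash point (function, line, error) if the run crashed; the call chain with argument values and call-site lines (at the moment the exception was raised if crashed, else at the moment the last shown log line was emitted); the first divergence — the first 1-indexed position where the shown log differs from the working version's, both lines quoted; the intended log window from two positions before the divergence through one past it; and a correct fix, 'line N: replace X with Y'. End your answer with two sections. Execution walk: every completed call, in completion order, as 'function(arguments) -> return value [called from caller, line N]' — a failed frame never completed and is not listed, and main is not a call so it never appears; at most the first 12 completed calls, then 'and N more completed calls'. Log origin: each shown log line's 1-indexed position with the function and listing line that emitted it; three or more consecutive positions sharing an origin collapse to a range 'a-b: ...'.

Answer: the defect is in merge_totals at line 24.
Key observation: No log line changed; the fault shows up purely in the output.
Call chain: main -> merge_totals(24, 6) (called at line 34).
First divergence: none; the two logs match at every position.
Execution walk:
  shape_report([4, 6, 8, 3, 2, 4, 10], 8) -> 2  [called from verify_load, line 8]
  verify_load([4, 6, 8, 3, 2, 4, 10], 8) -> 24  [called from main, line 31]
  collect_span([4, 6, 8, 3, 2, 4, 10]) -> 6  [called from main, line 32]
  merge_totals(24, 6) -> 1  [called from main, line 34]
Origin of each log line:
  1: logged in main at line 30
  2: logged in shape_report at line 2
  3: logged in verify_load at line 9
  4: logged in collect_span at line 18
  5: logged in main at line 33
  6: logged in merge_totals at line 22
A correct fix: line 24: replace `low // low` with `low // top`.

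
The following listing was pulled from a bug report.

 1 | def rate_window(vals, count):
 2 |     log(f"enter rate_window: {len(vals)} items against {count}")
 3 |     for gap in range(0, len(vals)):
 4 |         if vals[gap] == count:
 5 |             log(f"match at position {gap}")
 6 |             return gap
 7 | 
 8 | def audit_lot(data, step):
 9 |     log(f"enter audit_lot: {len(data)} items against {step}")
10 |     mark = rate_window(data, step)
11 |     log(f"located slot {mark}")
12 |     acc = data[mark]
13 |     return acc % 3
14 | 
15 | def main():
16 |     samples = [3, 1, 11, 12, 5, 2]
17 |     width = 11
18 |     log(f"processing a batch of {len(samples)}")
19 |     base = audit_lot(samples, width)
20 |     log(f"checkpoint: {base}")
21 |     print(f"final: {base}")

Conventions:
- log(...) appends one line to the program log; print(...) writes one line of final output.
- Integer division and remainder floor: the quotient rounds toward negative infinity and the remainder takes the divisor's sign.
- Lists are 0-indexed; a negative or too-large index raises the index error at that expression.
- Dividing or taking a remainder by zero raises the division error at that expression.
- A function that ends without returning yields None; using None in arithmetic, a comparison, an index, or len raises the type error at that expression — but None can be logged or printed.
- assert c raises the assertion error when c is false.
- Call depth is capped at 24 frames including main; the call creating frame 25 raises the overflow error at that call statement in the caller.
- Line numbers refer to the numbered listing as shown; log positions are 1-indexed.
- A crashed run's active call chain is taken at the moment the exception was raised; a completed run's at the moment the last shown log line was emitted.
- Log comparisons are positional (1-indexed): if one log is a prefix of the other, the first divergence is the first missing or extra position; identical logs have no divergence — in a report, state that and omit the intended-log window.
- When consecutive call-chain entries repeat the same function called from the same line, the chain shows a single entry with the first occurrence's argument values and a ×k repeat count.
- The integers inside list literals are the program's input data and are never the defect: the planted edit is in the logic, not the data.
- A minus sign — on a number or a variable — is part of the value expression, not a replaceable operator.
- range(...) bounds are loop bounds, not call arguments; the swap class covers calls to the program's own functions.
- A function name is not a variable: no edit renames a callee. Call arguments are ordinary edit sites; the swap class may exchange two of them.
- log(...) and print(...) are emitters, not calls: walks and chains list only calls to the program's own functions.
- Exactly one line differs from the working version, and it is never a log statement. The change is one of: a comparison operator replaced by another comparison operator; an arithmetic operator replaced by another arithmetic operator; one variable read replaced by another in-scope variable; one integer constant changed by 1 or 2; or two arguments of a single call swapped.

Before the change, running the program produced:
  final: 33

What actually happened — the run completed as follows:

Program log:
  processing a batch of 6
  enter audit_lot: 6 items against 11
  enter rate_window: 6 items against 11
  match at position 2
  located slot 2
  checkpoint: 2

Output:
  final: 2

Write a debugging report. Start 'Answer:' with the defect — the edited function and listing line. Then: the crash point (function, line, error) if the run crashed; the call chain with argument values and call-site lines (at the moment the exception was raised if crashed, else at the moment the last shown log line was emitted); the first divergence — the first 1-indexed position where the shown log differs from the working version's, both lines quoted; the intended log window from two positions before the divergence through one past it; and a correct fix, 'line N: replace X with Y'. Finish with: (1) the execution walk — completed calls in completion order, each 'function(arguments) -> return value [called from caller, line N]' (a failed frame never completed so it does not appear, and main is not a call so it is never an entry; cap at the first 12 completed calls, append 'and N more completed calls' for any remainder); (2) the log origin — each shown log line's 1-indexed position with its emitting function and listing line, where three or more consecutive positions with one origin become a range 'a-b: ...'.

Answer: the defect is in audit_lot at line 13.
The tell: Everything matches until log position 6, which reads 'checkpoint: 2' in place of 'checkpoint: 33'.
Call chain: main.
First divergence: position 6 — the shown line 'checkpoint: 2' should read 'checkpoint: 33'.
Intended log window:
  4: match at position 2
  5: located slot 2
  6: checkpoint: 33
Execution walk:
  rate_window([3, 1, 11, 12, 5, 2], 11) -> 2  [called from audit_lot, line 10]
  audit_lot([3, 1, 11, 12, 5, 2], 11) -> 2  [called from main, line 19]
Log origins:
  1: from main, line 18
  2: from audit_lot, line 9
  3: from rate_window, line 2
  4: from rate_window, line 5
  5: from audit_lot, line 11
  6: from main, line 20
A correct fix: line 13: replace `%` with `*`.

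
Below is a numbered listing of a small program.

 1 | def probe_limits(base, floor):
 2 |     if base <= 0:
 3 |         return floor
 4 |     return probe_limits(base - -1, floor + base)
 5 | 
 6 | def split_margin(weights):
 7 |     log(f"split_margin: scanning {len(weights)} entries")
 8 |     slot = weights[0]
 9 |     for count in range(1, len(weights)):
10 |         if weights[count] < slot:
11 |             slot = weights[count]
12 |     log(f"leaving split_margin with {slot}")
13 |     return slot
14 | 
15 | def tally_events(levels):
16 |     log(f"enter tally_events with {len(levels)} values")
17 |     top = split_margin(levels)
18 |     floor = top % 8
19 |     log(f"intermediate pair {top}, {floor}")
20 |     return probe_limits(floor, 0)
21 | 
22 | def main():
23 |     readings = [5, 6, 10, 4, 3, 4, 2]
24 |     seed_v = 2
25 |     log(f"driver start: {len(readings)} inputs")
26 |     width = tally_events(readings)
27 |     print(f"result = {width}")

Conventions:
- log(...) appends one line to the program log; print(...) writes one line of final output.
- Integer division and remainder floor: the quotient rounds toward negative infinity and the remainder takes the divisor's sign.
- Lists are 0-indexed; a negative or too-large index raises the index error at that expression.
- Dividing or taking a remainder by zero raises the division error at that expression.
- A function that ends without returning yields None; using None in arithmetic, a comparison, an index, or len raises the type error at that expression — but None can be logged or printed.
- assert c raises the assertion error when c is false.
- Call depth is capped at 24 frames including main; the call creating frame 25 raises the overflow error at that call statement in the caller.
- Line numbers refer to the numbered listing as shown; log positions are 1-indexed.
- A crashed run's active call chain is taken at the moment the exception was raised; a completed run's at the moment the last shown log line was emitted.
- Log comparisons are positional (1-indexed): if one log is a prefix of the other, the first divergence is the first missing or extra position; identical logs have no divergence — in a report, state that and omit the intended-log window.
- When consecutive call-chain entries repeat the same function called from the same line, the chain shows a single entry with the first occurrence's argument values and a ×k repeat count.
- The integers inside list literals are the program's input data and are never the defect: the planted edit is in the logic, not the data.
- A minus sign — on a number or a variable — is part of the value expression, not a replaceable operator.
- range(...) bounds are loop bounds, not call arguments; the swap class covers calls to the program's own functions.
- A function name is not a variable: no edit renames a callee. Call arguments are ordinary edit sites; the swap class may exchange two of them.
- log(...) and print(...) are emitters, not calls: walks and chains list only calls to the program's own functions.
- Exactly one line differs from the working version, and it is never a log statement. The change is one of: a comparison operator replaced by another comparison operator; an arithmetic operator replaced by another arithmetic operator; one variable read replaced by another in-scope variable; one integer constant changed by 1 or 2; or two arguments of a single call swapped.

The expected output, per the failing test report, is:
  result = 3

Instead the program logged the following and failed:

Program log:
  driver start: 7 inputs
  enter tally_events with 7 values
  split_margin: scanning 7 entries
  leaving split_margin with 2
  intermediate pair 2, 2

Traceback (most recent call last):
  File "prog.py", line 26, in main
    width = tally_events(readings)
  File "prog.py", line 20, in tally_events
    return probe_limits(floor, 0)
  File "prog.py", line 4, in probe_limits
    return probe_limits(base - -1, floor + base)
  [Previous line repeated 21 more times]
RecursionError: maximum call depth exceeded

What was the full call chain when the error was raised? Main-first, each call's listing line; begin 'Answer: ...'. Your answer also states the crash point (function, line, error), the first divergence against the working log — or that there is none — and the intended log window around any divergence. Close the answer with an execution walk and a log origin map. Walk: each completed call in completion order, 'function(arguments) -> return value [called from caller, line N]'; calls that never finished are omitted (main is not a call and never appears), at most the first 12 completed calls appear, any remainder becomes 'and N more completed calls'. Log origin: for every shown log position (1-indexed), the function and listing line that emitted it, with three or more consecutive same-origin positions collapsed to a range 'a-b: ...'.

Answer: main -> tally_events (called at line 26) -> probe_limits (called at line 20) -> probe_limits (called at line 4) ×21.
Core observation: Up to the failure, the log is exactly the working version's.
Crash: probe_limits, line 4, RecursionError.
First divergence: none; the two logs match at every position.
Execution walk:
  split_margin([5, 6, 10, 4, 3, 4, 2]) -> 2  [called from tally_events, line 17]
Log origin:
  1: logged in main at line 25
  2: logged in tally_events at line 16
  3: logged in split_margin at line 7
  4: logged in split_margin at line 12
  5: logged in tally_events at line 19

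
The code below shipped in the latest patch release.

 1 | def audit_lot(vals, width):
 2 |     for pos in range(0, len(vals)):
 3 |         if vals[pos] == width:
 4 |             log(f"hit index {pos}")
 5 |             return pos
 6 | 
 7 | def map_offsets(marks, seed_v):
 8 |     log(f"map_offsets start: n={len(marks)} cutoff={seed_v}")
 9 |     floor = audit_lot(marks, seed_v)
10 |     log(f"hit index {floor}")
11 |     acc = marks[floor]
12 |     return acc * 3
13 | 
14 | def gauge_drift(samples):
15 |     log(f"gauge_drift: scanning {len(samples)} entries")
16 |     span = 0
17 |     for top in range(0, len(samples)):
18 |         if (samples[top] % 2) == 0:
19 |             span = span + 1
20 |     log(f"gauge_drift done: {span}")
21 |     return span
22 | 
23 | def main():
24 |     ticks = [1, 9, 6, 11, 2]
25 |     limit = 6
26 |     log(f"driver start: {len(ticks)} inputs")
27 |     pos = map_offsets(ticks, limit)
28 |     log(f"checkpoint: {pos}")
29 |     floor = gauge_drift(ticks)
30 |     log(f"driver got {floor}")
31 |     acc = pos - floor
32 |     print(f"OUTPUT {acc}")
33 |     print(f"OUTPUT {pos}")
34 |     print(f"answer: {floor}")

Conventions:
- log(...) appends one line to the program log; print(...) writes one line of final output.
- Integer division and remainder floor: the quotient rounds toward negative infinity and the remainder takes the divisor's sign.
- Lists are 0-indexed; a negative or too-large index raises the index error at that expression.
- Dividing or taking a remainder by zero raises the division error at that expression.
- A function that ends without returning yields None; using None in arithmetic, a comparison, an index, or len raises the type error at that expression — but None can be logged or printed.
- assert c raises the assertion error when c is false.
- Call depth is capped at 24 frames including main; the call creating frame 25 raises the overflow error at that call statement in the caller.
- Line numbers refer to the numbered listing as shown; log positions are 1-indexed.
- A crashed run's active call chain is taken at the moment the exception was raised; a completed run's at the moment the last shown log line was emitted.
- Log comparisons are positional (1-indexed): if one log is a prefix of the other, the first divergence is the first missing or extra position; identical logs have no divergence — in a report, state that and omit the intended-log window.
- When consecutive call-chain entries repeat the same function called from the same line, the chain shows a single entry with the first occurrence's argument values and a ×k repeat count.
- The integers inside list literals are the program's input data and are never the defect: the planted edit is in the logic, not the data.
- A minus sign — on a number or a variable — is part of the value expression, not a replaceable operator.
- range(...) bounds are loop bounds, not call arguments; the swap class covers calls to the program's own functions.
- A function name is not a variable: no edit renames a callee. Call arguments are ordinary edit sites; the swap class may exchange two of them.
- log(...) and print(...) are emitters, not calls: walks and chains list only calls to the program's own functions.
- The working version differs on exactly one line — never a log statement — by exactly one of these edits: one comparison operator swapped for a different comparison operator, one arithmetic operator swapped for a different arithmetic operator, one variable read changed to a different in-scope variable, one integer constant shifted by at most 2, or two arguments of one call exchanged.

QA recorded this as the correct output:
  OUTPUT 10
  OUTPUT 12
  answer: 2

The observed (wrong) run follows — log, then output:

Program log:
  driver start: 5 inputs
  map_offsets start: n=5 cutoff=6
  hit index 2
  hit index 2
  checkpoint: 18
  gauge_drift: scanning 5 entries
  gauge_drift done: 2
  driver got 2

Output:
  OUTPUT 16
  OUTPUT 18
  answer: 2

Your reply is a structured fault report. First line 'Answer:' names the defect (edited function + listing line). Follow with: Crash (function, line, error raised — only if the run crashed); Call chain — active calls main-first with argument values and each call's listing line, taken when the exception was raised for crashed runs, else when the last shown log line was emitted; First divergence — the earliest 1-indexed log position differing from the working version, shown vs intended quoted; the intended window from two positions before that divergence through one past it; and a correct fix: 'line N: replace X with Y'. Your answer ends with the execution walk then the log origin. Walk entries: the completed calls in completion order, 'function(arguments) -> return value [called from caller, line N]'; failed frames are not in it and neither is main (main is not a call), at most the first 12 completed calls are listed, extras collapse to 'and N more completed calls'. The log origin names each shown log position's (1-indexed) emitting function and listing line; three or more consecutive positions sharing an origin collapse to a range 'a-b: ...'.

Answer: the defect is in map_offsets at line 12.
Key observation: Everything matches until log position 5, which reads 'checkpoint: 18' in place of 'checkpoint: 12'.
Call chain: main.
First divergence: position 5; shown 'checkpoint: 18' vs intended 'checkpoint: 12'.
Intended log window:
  3: hit index 2
  4: hit index 2
  5: checkpoint: 12
  6: gauge_drift: scanning 5 entries
Execution walk:
  audit_lot([1, 9, 6, 11, 2], 6) -> 2  [called from map_offsets, line 9]
  map_offsets([1, 9, 6, 11, 2], 6) -> 18  [called from main, line 27]
  gauge_drift([1, 9, 6, 11, 2]) -> 2  [called from main, line 29]
Log origins:
  1 — main, line 26
  2 — map_offsets, line 8
  3 — audit_lot, line 4
  4 — map_offsets, line 10
  5 — main, line 28
  6 — gauge_drift, line 15
  7 — gauge_drift, line 20
  8 — main, line 30
A correct fix: line 12: replace `3` with `2`.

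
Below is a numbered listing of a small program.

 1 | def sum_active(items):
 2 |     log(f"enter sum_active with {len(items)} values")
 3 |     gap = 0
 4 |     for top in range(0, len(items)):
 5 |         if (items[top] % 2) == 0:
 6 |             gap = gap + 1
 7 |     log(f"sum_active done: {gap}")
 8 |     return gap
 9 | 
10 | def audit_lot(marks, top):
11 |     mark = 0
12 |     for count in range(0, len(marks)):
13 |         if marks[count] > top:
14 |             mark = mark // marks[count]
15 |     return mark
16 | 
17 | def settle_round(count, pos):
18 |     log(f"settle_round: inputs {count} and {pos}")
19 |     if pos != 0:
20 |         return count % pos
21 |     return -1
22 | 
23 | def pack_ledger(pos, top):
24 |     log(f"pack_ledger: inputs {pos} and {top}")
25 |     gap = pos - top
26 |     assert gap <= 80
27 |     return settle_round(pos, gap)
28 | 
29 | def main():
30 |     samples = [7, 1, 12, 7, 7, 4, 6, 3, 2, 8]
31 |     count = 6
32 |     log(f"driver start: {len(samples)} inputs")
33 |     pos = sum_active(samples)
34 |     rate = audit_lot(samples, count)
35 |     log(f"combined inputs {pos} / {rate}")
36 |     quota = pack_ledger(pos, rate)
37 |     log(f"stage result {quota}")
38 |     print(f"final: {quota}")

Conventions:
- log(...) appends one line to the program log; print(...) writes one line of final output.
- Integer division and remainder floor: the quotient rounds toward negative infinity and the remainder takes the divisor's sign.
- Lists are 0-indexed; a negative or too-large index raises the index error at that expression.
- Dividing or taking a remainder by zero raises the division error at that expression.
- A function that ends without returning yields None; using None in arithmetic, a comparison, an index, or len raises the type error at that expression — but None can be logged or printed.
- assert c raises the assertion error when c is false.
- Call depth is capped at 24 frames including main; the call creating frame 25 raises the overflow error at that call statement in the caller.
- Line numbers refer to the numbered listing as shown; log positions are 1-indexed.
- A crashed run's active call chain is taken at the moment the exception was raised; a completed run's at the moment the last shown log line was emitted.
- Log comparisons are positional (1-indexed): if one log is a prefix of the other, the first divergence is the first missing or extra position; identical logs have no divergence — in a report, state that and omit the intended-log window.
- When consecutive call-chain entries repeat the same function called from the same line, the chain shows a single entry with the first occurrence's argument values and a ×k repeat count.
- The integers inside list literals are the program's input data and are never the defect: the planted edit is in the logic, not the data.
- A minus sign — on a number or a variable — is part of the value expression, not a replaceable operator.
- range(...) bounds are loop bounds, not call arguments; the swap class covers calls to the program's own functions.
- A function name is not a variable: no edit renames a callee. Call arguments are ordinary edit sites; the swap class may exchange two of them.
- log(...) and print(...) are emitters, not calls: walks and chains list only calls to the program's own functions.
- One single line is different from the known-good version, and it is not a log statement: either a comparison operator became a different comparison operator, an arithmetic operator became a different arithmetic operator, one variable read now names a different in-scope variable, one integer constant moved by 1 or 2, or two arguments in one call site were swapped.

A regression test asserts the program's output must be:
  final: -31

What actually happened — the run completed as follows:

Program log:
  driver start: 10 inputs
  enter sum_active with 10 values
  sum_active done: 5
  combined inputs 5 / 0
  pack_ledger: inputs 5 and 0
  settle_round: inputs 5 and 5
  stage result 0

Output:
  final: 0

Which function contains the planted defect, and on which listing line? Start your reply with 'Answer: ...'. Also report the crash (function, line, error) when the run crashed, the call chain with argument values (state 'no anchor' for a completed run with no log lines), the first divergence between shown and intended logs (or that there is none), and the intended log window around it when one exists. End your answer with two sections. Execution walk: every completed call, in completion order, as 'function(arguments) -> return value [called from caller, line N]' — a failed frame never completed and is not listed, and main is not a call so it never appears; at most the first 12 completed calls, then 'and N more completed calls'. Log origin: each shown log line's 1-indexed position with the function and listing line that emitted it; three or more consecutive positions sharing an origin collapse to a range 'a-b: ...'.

Answer: the defect is in audit_lot at line 14.
Key observation: At log position 4 the runs split — shown 'combined inputs 5 / 0', but the working version logs 'combined inputs 5 / 41'.
Call chain: main.
First divergence: at position 4 the run shows 'combined inputs 5 / 0' where the working version logs 'combined inputs 5 / 41'.
Intended log window:
  2: enter sum_active with 10 values
  3: sum_active done: 5
  4: combined inputs 5 / 41
  5: pack_ledger: inputs 5 and 41
Execution walk:
  sum_active([7, 1, 12, 7, 7, 4, 6, 3, 2, 8]) -> 5  [called from main, line 33]
  audit_lot([7, 1, 12, 7, 7, 4, 6, 3, 2, 8], 6) -> 0  [called from main, line 34]
  settle_round(5, 5) -> 0  [called from pack_ledger, line 27]
  pack_ledger(5, 0) -> 0  [called from main, line 36]
Log origin:
  1 — main, line 32
  2 — sum_active, line 2
  3 — sum_active, line 7
  4 — main, line 35
  5 — pack_ledger, line 24
  6 — settle_round, line 18
  7 — main, line 37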